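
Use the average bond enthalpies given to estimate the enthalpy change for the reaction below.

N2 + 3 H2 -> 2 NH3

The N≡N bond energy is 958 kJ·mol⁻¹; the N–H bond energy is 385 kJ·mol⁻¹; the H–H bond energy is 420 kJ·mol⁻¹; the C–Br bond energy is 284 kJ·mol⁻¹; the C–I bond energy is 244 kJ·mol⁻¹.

ΔH ≈ −92 kJ

Bonds broken (reactants):
  H–H: 3 × 420 = 1260
  N≡N: 1 × 958 = 958
  Σ(broken) = 2218 kJ
Bonds formed (products):
  N–H: 6 × 385 = 2310
  Σ(formed) = 2310 kJ
ΔH = Σ(broken) − Σ(formed) = 2218 − 2310 = −92 kJ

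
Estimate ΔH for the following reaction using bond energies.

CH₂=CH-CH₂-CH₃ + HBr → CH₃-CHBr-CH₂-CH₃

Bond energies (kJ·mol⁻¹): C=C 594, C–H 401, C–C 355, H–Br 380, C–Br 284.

ΔH ≈ −66 kJ

Bonds broken (reactants):
  C–C: 2 × 355 = 710
  C–H: 8 × 401 = 3208
  C=C: 1 × 594 = 594
  H–Br: 1 × 380 = 380
  Σ(broken) = 4892 kJ
Bonds formed (products):
  C–Br: 1 × 284 = 284
  C–C: 3 × 355 = 1065
  C–H: 9 × 401 = 3609
  Σ(formed) = 4958 kJ
ΔH = Σ(broken) − Σ(formed) = 4892 − 4958 = −66 kJ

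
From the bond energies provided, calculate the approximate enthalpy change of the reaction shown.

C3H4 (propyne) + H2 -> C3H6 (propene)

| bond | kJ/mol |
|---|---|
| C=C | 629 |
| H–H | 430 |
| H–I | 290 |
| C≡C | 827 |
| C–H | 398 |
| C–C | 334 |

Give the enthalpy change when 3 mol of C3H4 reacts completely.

ΔH = −504 kJ

Bonds broken (reactants):
  C≡C: 1 × 827 = 827
  C–C: 1 × 334 = 334
  C–H: 4 × 398 = 1592
  H–H: 1 × 430 = 430
  Σ(broken) = 3183 kJ
Bonds formed (products):
  C–C: 1 × 334 = 334
  C–H: 6 × 398 = 2388
  C=C: 1 × 629 = 629
  Σ(formed) = 3351 kJ
ΔH = Σ(broken) − Σ(formed) = 3183 − 3351 = −168 kJ
For 3× the reaction as written: 3 × (−168) = −504 kJ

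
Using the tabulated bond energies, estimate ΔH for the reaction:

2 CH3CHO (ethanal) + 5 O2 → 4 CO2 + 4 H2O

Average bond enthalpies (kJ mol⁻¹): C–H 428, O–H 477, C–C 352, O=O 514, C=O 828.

Bonds broken (reactants):
  C–C: 2 × 352 = 704
  C–H: 8 × 428 = 3424
  C=O: 2 × 828 = 1656
  O=O: 5 × 514 = 2570
  Σ(broken) = 8354 kJ
Bonds formed (products):
  C=O: 8 × 828 = 6624
  O–H: 8 × 477 = 3816
  Σ(formed) = 10440 kJ
ΔH = Σ(broken) − Σ(formed) = 8354 − 10440 = −2086 kJ

ΔH ≈ −2086 kJ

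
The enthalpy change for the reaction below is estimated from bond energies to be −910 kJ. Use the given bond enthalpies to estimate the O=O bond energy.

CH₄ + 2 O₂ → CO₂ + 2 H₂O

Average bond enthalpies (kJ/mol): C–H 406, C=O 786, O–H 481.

Let D be the O=O bond energy.
Σ(broken) = 4×406 + 2×D = 1624 + 2D
Σ(formed) = 2×786 + 4×481 = 3496
ΔH = Σ(broken) − Σ(formed) = (1624 + 2D) − (3496) = −1872 + 2D
Setting this equal to −910 kJ gives 2D = 962, so D = 481 kJ/mol.

D(O=O) ≈ 481 kJ/mol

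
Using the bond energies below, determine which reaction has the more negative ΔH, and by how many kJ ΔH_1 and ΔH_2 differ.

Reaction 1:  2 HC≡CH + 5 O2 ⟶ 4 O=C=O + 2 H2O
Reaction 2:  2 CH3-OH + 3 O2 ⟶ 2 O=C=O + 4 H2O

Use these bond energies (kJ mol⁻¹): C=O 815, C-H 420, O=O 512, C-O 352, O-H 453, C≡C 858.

Reaction 1, by 1158 kJ

Reaction 1:
  Bonds broken (reactants):
    C≡C: 2 × 858 = 1716
    C-H: 4 × 420 = 1680
    O=O: 5 × 512 = 2560
    Σ(broken) = 5956 kJ
  Bonds formed (products):
    C=O: 8 × 815 = 6520
    O-H: 4 × 453 = 1812
    Σ(formed) = 8332 kJ
  ΔH_1 = 5956 − 8332 = −2376 kJ
Reaction 2:
  Bonds broken (reactants):
    C-H: 6 × 420 = 2520
    C-O: 2 × 352 = 704
    O-H: 2 × 453 = 906
    O=O: 3 × 512 = 1536
    Σ(broken) = 5666 kJ
  Bonds formed (products):
    C=O: 4 × 815 = 3260
    O-H: 8 × 453 = 3624
    Σ(formed) = 6884 kJ
  ΔH_2 = 5666 − 6884 = −1218 kJ
ΔH_1 − ΔH_2 = −1158 kJ, so reaction 1 has the more negative ΔH; |ΔH_1 − ΔH_2| = 1158 kJ.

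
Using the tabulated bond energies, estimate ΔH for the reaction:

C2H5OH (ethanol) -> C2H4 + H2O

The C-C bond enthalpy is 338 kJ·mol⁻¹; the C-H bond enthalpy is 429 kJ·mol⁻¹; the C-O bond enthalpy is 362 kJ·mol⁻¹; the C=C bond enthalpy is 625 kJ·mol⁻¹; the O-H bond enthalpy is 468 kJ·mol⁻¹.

Bonds broken (reactants):
  C-C: 1 × 338 = 338
  C-H: 5 × 429 = 2145
  C-O: 1 × 362 = 362
  O-H: 1 × 468 = 468
  Σ(broken) = 3313 kJ
Bonds formed (products):
  C-H: 4 × 429 = 1716
  C=C: 1 × 625 = 625
  O-H: 2 × 468 = 936
  Σ(formed) = 3277 kJ
ΔH = Σ(broken) − Σ(formed) = 3313 − 3277 = +36 kJ

ΔH ≈ +36 kJ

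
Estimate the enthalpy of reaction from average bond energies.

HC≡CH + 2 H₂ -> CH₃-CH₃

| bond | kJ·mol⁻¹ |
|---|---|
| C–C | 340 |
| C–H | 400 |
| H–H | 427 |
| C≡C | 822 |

Bonds broken (reactants):
  C≡C: 1 × 822 = 822
  C–H: 2 × 400 = 800
  H–H: 2 × 427 = 854
  Σ(broken) = 2476 kJ
Bonds formed (products):
  C–C: 1 × 340 = 340
  C–H: 6 × 400 = 2400
  Σ(formed) = 2740 kJ
ΔH = Σ(broken) − Σ(formed) = 2476 − 2740 = −264 kJ

ΔH ≈ −264 kJ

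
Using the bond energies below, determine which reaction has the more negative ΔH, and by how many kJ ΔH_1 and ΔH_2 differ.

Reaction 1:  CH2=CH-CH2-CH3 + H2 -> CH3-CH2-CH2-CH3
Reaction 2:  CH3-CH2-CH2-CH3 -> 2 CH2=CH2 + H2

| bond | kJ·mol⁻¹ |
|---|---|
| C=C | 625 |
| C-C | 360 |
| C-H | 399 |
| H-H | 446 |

Reaction 1:
  Bonds broken (reactants):
    C-C: 2 × 360 = 720
    C-H: 8 × 399 = 3192
    C=C: 1 × 625 = 625
    H-H: 1 × 446 = 446
    Σ(broken) = 4983 kJ
  Bonds formed (products):
    C-C: 3 × 360 = 1080
    C-H: 10 × 399 = 3990
    Σ(formed) = 5070 kJ
  ΔH_1 = 4983 − 5070 = −87 kJ
Reaction 2:
  Bonds broken (reactants):
    C-C: 3 × 360 = 1080
    C-H: 10 × 399 = 3990
    Σ(broken) = 5070 kJ
  Bonds formed (products):
    C-H: 8 × 399 = 3192
    C=C: 2 × 625 = 1250
    H-H: 1 × 446 = 446
    Σ(formed) = 4888 kJ
  ΔH_2 = 5070 − 4888 = +182 kJ
ΔH_1 − ΔH_2 = −269 kJ, so reaction 1 has the more negative ΔH; |ΔH_1 − ΔH_2| = 269 kJ.

Reaction 1, by 269 kJ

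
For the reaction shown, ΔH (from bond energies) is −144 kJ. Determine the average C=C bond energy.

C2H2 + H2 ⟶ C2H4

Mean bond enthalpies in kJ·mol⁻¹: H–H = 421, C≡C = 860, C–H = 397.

D(C=C) ≈ 631 kJ/mol

Let D be the C=C bond energy.
Σ(broken) = 1×860 + 2×397 + 1×421 = 2075
Σ(formed) = 4×397 + 1×D = 1588 + D
ΔH = Σ(broken) − Σ(formed) = (2075) − (1588 + D) = +487 − D
Setting this equal to −144 kJ gives D = 631 kJ/mol.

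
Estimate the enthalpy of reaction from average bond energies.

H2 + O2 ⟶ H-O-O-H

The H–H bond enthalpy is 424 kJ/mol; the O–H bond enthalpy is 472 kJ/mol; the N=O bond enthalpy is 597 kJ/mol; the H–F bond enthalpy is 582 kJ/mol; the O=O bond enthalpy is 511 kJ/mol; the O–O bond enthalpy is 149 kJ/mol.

Bonds broken (reactants):
  H–H: 1 × 424 = 424
  O=O: 1 × 511 = 511
  Σ(broken) = 935 kJ
Bonds formed (products):
  O–H: 2 × 472 = 944
  O–O: 1 × 149 = 149
  Σ(formed) = 1093 kJ
ΔH = Σ(broken) − Σ(formed) = 935 − 1093 = −158 kJ

ΔH ≈ −158 kJ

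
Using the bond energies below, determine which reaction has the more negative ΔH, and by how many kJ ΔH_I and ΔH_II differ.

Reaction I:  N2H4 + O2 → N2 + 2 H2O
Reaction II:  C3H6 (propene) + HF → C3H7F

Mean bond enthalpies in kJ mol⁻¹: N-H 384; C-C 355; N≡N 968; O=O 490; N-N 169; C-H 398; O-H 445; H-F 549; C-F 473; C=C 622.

Reaction I, by 498 kJ

Reaction I:
  Bonds broken (reactants):
    N-H: 4 × 384 = 1536
    N-N: 1 × 169 = 169
    O=O: 1 × 490 = 490
    Σ(broken) = 2195 kJ
  Bonds formed (products):
    N≡N: 1 × 968 = 968
    O-H: 4 × 445 = 1780
    Σ(formed) = 2748 kJ
  ΔH_I = 2195 − 2748 = −553 kJ
Reaction II:
  Bonds broken (reactants):
    C-C: 1 × 355 = 355
    C-H: 6 × 398 = 2388
    C=C: 1 × 622 = 622
    H-F: 1 × 549 = 549
    Σ(broken) = 3914 kJ
  Bonds formed (products):
    C-C: 2 × 355 = 710
    C-F: 1 × 473 = 473
    C-H: 7 × 398 = 2786
    Σ(formed) = 3969 kJ
  ΔH_II = 3914 − 3969 = −55 kJ
ΔH_I − ΔH_II = −498 kJ, so reaction I has the more negative ΔH; |ΔH_I − ΔH_II| = 498 kJ.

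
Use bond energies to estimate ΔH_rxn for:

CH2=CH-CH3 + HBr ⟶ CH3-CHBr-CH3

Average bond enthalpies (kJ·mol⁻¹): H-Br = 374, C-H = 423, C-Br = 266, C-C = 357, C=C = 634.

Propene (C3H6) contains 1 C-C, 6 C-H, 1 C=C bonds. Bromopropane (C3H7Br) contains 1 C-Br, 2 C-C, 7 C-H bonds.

Bonds broken (reactants):
  C-C: 1 × 357 = 357
  C-H: 6 × 423 = 2538
  C=C: 1 × 634 = 634
  H-Br: 1 × 374 = 374
  Σ(broken) = 3903 kJ
Bonds formed (products):
  C-Br: 1 × 266 = 266
  C-C: 2 × 357 = 714
  C-H: 7 × 423 = 2961
  Σ(formed) = 3941 kJ
ΔH = Σ(broken) − Σ(formed) = 3903 − 3941 = −38 kJ

ΔH ≈ −38 kJ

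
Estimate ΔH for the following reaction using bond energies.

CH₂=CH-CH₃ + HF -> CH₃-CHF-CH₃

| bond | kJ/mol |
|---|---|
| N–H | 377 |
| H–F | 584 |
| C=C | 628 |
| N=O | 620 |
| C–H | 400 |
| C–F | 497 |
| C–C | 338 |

ΔH ≈ −23 kJ

Bonds broken (reactants):
  C–C: 1 × 338 = 338
  C–H: 6 × 400 = 2400
  C=C: 1 × 628 = 628
  H–F: 1 × 584 = 584
  Σ(broken) = 3950 kJ
Bonds formed (products):
  C–C: 2 × 338 = 676
  C–F: 1 × 497 = 497
  C–H: 7 × 400 = 2800
  Σ(formed) = 3973 kJ
ΔH = Σ(broken) − Σ(formed) = 3950 − 3973 = −23 kJ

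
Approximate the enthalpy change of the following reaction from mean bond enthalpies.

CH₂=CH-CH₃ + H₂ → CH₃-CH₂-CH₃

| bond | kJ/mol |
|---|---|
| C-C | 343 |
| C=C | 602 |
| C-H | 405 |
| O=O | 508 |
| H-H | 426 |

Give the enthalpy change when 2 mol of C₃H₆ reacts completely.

Bonds broken (reactants):
  C-C: 1 × 343 = 343
  C-H: 6 × 405 = 2430
  C=C: 1 × 602 = 602
  H-H: 1 × 426 = 426
  Σ(broken) = 3801 kJ
Bonds formed (products):
  C-C: 2 × 343 = 686
  C-H: 8 × 405 = 3240
  Σ(formed) = 3926 kJ
ΔH = Σ(broken) − Σ(formed) = 3801 − 3926 = −125 kJ
For 2× the reaction as written: 2 × (−125) = −250 kJ

ΔH = −250 kJ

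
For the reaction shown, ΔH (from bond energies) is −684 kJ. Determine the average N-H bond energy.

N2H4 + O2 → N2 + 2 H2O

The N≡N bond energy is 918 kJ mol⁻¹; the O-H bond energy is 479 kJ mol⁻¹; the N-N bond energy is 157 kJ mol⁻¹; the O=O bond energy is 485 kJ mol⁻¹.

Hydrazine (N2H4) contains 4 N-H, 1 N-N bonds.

D(N-H) ≈ 377 kJ/mol

Let D be the N-H bond energy.
Σ(broken) = 4×D + 1×157 + 1×485 = 642 + 4D
Σ(formed) = 1×918 + 4×479 = 2834
ΔH = Σ(broken) − Σ(formed) = (642 + 4D) − (2834) = −2192 + 4D
Setting this equal to −684 kJ gives 4D = 1508, so D = 377 kJ/mol.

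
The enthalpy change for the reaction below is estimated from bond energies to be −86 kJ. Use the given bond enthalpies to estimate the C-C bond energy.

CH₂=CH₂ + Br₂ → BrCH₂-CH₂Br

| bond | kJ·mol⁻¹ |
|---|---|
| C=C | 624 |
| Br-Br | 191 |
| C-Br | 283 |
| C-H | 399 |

D(C-C) ≈ 335 kJ/mol

Let D be the C-C bond energy.
Σ(broken) = 1×191 + 4×399 + 1×624 = 2411
Σ(formed) = 2×283 + 1×D + 4×399 = 2162 + D
ΔH = Σ(broken) − Σ(formed) = (2411) − (2162 + D) = +249 − D
Setting this equal to −86 kJ gives D = 335 kJ/mol.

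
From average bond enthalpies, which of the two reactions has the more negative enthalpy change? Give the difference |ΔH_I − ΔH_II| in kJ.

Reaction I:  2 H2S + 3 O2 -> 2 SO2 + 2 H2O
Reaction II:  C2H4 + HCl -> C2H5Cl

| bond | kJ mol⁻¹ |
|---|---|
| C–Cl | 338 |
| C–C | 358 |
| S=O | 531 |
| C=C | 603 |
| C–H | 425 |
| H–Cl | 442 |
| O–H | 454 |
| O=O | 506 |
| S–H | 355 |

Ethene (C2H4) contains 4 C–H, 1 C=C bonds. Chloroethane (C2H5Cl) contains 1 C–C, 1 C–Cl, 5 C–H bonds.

Reaction I:
  Bonds broken (reactants):
    O=O: 3 × 506 = 1518
    S–H: 4 × 355 = 1420
    Σ(broken) = 2938 kJ
  Bonds formed (products):
    O–H: 4 × 454 = 1816
    S=O: 4 × 531 = 2124
    Σ(formed) = 3940 kJ
  ΔH_I = 2938 − 3940 = −1002 kJ
Reaction II:
  Bonds broken (reactants):
    C–H: 4 × 425 = 1700
    C=C: 1 × 603 = 603
    H–Cl: 1 × 442 = 442
    Σ(broken) = 2745 kJ
  Bonds formed (products):
    C–C: 1 × 358 = 358
    C–Cl: 1 × 338 = 338
    C–H: 5 × 425 = 2125
    Σ(formed) = 2821 kJ
  ΔH_II = 2745 − 2821 = −76 kJ
ΔH_I − ΔH_II = −926 kJ, so reaction I has the more negative ΔH; |ΔH_I − ΔH_II| = 926 kJ.

Reaction I, by 926 kJ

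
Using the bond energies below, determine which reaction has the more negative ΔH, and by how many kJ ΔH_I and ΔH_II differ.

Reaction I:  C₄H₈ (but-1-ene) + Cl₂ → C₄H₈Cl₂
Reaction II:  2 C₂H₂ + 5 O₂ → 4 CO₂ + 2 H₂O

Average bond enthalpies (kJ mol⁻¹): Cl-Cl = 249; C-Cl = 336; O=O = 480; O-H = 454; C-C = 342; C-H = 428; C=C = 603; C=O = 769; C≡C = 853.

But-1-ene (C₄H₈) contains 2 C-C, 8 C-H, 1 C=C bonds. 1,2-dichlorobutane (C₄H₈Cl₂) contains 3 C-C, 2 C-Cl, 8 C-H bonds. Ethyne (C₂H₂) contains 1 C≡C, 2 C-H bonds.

Reaction II, by 1988 kJ

Reaction I:
  Bonds broken (reactants):
    C-C: 2 × 342 = 684
    C-H: 8 × 428 = 3424
    C=C: 1 × 603 = 603
    Cl-Cl: 1 × 249 = 249
    Σ(broken) = 4960 kJ
  Bonds formed (products):
    C-C: 3 × 342 = 1026
    C-Cl: 2 × 336 = 672
    C-H: 8 × 428 = 3424
    Σ(formed) = 5122 kJ
  ΔH_I = 4960 − 5122 = −162 kJ
Reaction II:
  Bonds broken (reactants):
    C≡C: 2 × 853 = 1706
    C-H: 4 × 428 = 1712
    O=O: 5 × 480 = 2400
    Σ(broken) = 5818 kJ
  Bonds formed (products):
    C=O: 8 × 769 = 6152
    O-H: 4 × 454 = 1816
    Σ(formed) = 7968 kJ
  ΔH_II = 5818 − 7968 = −2150 kJ
ΔH_I − ΔH_II = +1988 kJ, so reaction II has the more negative ΔH; |ΔH_I − ΔH_II| = 1988 kJ.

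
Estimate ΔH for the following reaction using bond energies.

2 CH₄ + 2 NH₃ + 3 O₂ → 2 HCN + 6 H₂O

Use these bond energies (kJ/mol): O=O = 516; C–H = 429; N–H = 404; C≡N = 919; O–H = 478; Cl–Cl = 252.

Bonds broken (reactants):
  C–H: 8 × 429 = 3432
  N–H: 6 × 404 = 2424
  O=O: 3 × 516 = 1548
  Σ(broken) = 7404 kJ
Bonds formed (products):
  C≡N: 2 × 919 = 1838
  C–H: 2 × 429 = 858
  O–H: 12 × 478 = 5736
  Σ(formed) = 8432 kJ
ΔH = Σ(broken) − Σ(formed) = 7404 − 8432 = −1028 kJ

ΔH ≈ −1028 kJ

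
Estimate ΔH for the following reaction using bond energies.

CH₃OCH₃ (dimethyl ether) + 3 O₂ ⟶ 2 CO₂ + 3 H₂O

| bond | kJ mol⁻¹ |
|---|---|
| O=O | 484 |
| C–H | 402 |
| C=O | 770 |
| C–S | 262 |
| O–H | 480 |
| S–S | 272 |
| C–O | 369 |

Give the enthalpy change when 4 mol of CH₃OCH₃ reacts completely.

Bonds broken (reactants):
  C–H: 6 × 402 = 2412
  C–O: 2 × 369 = 738
  O=O: 3 × 484 = 1452
  Σ(broken) = 4602 kJ
Bonds formed (products):
  C=O: 4 × 770 = 3080
  O–H: 6 × 480 = 2880
  Σ(formed) = 5960 kJ
ΔH = Σ(broken) − Σ(formed) = 4602 − 5960 = −1358 kJ
For 4× the reaction as written: 4 × (−1358) = −5432 kJ

ΔH = −5432 kJ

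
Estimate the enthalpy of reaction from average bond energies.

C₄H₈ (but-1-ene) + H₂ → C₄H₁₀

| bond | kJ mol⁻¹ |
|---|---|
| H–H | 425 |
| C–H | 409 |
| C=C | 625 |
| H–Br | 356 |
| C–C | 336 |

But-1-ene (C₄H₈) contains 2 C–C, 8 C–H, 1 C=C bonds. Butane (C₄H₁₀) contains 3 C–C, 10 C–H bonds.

Bonds broken (reactants):
  C–C: 2 × 336 = 672
  C–H: 8 × 409 = 3272
  C=C: 1 × 625 = 625
  H–H: 1 × 425 = 425
  Σ(broken) = 4994 kJ
Bonds formed (products):
  C–C: 3 × 336 = 1008
  C–H: 10 × 409 = 4090
  Σ(formed) = 5098 kJ
ΔH = Σ(broken) − Σ(formed) = 4994 − 5098 = −104 kJ

ΔH ≈ −104 kJ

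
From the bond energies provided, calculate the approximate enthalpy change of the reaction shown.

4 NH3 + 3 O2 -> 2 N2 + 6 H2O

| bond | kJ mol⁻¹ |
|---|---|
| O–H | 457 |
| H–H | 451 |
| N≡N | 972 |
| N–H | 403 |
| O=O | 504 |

ΔH ≈ −1080 kJ

Bonds broken (reactants):
  N–H: 12 × 403 = 4836
  O=O: 3 × 504 = 1512
  Σ(broken) = 6348 kJ
Bonds formed (products):
  N≡N: 2 × 972 = 1944
  O–H: 12 × 457 = 5484
  Σ(formed) = 7428 kJ
ΔH = Σ(broken) − Σ(formed) = 6348 − 7428 = −1080 kJ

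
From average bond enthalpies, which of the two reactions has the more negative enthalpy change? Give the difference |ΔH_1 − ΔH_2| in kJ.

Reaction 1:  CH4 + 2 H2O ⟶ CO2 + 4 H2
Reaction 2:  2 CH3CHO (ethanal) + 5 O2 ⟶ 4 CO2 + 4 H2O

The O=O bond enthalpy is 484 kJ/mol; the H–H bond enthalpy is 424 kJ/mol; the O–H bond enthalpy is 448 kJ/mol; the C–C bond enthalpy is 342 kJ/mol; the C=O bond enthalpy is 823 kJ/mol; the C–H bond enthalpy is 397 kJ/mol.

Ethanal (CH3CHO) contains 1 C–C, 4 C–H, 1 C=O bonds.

Reaction 1:
  Bonds broken (reactants):
    C–H: 4 × 397 = 1588
    O–H: 4 × 448 = 1792
    Σ(broken) = 3380 kJ
  Bonds formed (products):
    C=O: 2 × 823 = 1646
    H–H: 4 × 424 = 1696
    Σ(formed) = 3342 kJ
  ΔH_1 = 3380 − 3342 = +38 kJ
Reaction 2:
  Bonds broken (reactants):
    C–C: 2 × 342 = 684
    C–H: 8 × 397 = 3176
    C=O: 2 × 823 = 1646
    O=O: 5 × 484 = 2420
    Σ(broken) = 7926 kJ
  Bonds formed (products):
    C=O: 8 × 823 = 6584
    O–H: 8 × 448 = 3584
    Σ(formed) = 10168 kJ
  ΔH_2 = 7926 − 10168 = −2242 kJ
ΔH_1 − ΔH_2 = +2280 kJ, so reaction 2 has the more negative ΔH; |ΔH_1 − ΔH_2| = 2280 kJ.

Reaction 2, by 2280 kJ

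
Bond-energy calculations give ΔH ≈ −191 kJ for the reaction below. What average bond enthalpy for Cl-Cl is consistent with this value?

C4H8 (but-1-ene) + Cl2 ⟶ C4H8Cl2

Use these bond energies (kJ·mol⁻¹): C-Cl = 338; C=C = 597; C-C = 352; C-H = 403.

Let D be the Cl-Cl bond energy.
Σ(broken) = 2×352 + 8×403 + 1×597 + 1×D = 4525 + D
Σ(formed) = 3×352 + 2×338 + 8×403 = 4956
ΔH = Σ(broken) − Σ(formed) = (4525 + D) − (4956) = −431 + D
Setting this equal to −191 kJ gives D = 240 kJ/mol.

D(Cl-Cl) ≈ 240 kJ/mol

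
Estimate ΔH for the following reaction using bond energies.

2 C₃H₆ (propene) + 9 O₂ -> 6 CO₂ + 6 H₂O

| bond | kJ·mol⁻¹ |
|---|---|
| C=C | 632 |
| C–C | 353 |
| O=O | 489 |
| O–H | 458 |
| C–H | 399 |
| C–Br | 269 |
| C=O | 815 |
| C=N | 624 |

ΔH ≈ −4117 kJ

Bonds broken (reactants):
  C–C: 2 × 353 = 706
  C–H: 12 × 399 = 4788
  C=C: 2 × 632 = 1264
  O=O: 9 × 489 = 4401
  Σ(broken) = 11159 kJ
Bonds formed (products):
  C=O: 12 × 815 = 9780
  O–H: 12 × 458 = 5496
  Σ(formed) = 15276 kJ
ΔH = Σ(broken) − Σ(formed) = 11159 − 15276 = −4117 kJ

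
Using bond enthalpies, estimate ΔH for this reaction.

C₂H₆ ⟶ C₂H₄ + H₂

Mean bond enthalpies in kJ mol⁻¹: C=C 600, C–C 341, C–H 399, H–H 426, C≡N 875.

Bonds broken (reactants):
  C–C: 1 × 341 = 341
  C–H: 6 × 399 = 2394
  Σ(broken) = 2735 kJ
Bonds formed (products):
  C–H: 4 × 399 = 1596
  C=C: 1 × 600 = 600
  H–H: 1 × 426 = 426
  Σ(formed) = 2622 kJ
ΔH = Σ(broken) − Σ(formed) = 2735 − 2622 = +113 kJ

ΔH ≈ +113 kJ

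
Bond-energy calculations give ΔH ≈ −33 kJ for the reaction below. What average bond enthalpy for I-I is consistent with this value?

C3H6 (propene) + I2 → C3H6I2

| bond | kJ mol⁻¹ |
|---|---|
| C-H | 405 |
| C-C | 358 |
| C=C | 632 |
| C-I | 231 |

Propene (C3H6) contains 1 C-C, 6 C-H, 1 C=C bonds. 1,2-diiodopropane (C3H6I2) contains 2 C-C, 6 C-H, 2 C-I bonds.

D(I-I) ≈ 155 kJ/mol

Let D be the I-I bond energy.
Σ(broken) = 1×358 + 6×405 + 1×632 + 1×D = 3420 + D
Σ(formed) = 2×358 + 6×405 + 2×231 = 3608
ΔH = Σ(broken) − Σ(formed) = (3420 + D) − (3608) = −188 + D
Setting this equal to −33 kJ gives D = 155 kJ/mol.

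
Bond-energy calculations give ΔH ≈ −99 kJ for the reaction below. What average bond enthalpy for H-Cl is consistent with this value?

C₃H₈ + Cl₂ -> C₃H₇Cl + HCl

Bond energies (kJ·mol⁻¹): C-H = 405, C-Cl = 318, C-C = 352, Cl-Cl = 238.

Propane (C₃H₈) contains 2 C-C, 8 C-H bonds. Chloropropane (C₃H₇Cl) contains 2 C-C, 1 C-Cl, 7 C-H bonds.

Let D be the H-Cl bond energy.
Σ(broken) = 2×352 + 8×405 + 1×238 = 4182
Σ(formed) = 2×352 + 1×318 + 7×405 + 1×D = 3857 + D
ΔH = Σ(broken) − Σ(formed) = (4182) − (3857 + D) = +325 − D
Setting this equal to −99 kJ gives D = 424 kJ/mol.

D(H-Cl) ≈ 424 kJ/mol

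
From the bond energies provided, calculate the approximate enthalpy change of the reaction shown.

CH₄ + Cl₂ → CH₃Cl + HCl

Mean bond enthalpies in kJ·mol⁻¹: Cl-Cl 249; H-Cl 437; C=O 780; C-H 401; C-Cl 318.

Bonds broken (reactants):
  C-H: 4 × 401 = 1604
  Cl-Cl: 1 × 249 = 249
  Σ(broken) = 1853 kJ
Bonds formed (products):
  C-Cl: 1 × 318 = 318
  C-H: 3 × 401 = 1203
  H-Cl: 1 × 437 = 437
  Σ(formed) = 1958 kJ
ΔH = Σ(broken) − Σ(formed) = 1853 − 1958 = −105 kJ

ΔH ≈ −105 kJ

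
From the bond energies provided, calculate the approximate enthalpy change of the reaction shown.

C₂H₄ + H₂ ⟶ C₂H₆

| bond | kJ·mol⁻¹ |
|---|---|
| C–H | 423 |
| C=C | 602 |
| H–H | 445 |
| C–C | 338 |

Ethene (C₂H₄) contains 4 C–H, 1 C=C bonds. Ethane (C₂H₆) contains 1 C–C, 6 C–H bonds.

Bonds broken (reactants):
  C–H: 4 × 423 = 1692
  C=C: 1 × 602 = 602
  H–H: 1 × 445 = 445
  Σ(broken) = 2739 kJ
Bonds formed (products):
  C–C: 1 × 338 = 338
  C–H: 6 × 423 = 2538
  Σ(formed) = 2876 kJ
ΔH = Σ(broken) − Σ(formed) = 2739 − 2876 = −137 kJ

ΔH ≈ −137 kJ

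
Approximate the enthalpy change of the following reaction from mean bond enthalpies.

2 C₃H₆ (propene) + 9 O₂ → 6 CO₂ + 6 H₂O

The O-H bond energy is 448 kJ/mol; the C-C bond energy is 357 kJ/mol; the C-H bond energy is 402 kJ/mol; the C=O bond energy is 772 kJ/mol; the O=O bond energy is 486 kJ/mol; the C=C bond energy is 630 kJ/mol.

ΔH ≈ −3468 kJ

Bonds broken (reactants):
  C-C: 2 × 357 = 714
  C-H: 12 × 402 = 4824
  C=C: 2 × 630 = 1260
  O=O: 9 × 486 = 4374
  Σ(broken) = 11172 kJ
Bonds formed (products):
  C=O: 12 × 772 = 9264
  O-H: 12 × 448 = 5376
  Σ(formed) = 14640 kJ
ΔH = Σ(broken) − Σ(formed) = 11172 − 14640 = −3468 kJ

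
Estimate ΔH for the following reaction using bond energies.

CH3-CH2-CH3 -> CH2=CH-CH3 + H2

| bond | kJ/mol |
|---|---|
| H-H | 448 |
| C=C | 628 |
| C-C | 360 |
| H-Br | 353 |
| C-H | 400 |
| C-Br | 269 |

ΔH ≈ +84 kJ

Bonds broken (reactants):
  C-C: 2 × 360 = 720
  C-H: 8 × 400 = 3200
  Σ(broken) = 3920 kJ
Bonds formed (products):
  C-C: 1 × 360 = 360
  C-H: 6 × 400 = 2400
  C=C: 1 × 628 = 628
  H-H: 1 × 448 = 448
  Σ(formed) = 3836 kJ
ΔH = Σ(broken) − Σ(formed) = 3920 − 3836 = +84 kJ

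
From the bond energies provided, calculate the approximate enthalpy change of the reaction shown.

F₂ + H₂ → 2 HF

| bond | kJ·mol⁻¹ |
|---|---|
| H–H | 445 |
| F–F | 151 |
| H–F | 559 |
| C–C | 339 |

Bonds broken (reactants):
  F–F: 1 × 151 = 151
  H–H: 1 × 445 = 445
  Σ(broken) = 596 kJ
Bonds formed (products):
  H–F: 2 × 559 = 1118
  Σ(formed) = 1118 kJ
ΔH = Σ(broken) − Σ(formed) = 596 − 1118 = −522 kJ

ΔH ≈ −522 kJ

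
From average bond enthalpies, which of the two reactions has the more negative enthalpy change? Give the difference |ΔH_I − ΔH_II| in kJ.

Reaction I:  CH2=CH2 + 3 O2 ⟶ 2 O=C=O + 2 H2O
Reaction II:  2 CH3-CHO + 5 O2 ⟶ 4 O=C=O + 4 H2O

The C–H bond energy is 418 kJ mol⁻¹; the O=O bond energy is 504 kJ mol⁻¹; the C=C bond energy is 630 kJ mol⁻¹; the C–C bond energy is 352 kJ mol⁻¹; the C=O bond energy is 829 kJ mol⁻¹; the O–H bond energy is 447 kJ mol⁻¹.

Reaction II, by 692 kJ

Reaction I:
  Bonds broken (reactants):
    C–H: 4 × 418 = 1672
    C=C: 1 × 630 = 630
    O=O: 3 × 504 = 1512
    Σ(broken) = 3814 kJ
  Bonds formed (products):
    C=O: 4 × 829 = 3316
    O–H: 4 × 447 = 1788
    Σ(formed) = 5104 kJ
  ΔH_I = 3814 − 5104 = −1290 kJ
Reaction II:
  Bonds broken (reactants):
    C–C: 2 × 352 = 704
    C–H: 8 × 418 = 3344
    C=O: 2 × 829 = 1658
    O=O: 5 × 504 = 2520
    Σ(broken) = 8226 kJ
  Bonds formed (products):
    C=O: 8 × 829 = 6632
    O–H: 8 × 447 = 3576
    Σ(formed) = 10208 kJ
  ΔH_II = 8226 − 10208 = −1982 kJ
ΔH_I − ΔH_II = +692 kJ, so reaction II has the more negative ΔH; |ΔH_I − ΔH_II| = 692 kJ.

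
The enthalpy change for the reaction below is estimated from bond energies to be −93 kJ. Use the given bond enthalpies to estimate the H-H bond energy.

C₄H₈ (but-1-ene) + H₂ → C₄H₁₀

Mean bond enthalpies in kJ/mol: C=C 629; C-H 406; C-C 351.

D(H-H) ≈ 441 kJ/mol

Let D be the H-H bond energy.
Σ(broken) = 2×351 + 8×406 + 1×629 + 1×D = 4579 + D
Σ(formed) = 3×351 + 10×406 = 5113
ΔH = Σ(broken) − Σ(formed) = (4579 + D) − (5113) = −534 + D
Setting this equal to −93 kJ gives D = 441 kJ/mol.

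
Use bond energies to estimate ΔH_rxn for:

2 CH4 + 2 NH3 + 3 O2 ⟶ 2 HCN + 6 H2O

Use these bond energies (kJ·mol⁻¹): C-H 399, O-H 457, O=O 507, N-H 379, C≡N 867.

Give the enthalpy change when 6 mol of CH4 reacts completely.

ΔH = −3087 kJ

Bonds broken (reactants):
  C-H: 8 × 399 = 3192
  N-H: 6 × 379 = 2274
  O=O: 3 × 507 = 1521
  Σ(broken) = 6987 kJ
Bonds formed (products):
  C≡N: 2 × 867 = 1734
  C-H: 2 × 399 = 798
  O-H: 12 × 457 = 5484
  Σ(formed) = 8016 kJ
ΔH = Σ(broken) − Σ(formed) = 6987 − 8016 = −1029 kJ
For 3× the reaction as written: 3 × (−1029) = −3087 kJ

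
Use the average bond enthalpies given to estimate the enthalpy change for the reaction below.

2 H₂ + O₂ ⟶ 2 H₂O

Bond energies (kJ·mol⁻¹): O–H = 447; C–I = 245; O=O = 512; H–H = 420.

Bonds broken (reactants):
  H–H: 2 × 420 = 840
  O=O: 1 × 512 = 512
  Σ(broken) = 1352 kJ
Bonds formed (products):
  O–H: 4 × 447 = 1788
  Σ(formed) = 1788 kJ
ΔH = Σ(broken) − Σ(formed) = 1352 − 1788 = −436 kJ

ΔH ≈ −436 kJ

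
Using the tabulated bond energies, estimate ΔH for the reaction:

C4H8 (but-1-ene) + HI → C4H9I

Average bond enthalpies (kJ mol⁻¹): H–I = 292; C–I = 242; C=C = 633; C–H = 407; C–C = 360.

ΔH ≈ −84 kJ

Bonds broken (reactants):
  C–C: 2 × 360 = 720
  C–H: 8 × 407 = 3256
  C=C: 1 × 633 = 633
  H–I: 1 × 292 = 292
  Σ(broken) = 4901 kJ
Bonds formed (products):
  C–C: 3 × 360 = 1080
  C–H: 9 × 407 = 3663
  C–I: 1 × 242 = 242
  Σ(formed) = 4985 kJ
ΔH = Σ(broken) − Σ(formed) = 4901 − 4985 = −84 kJ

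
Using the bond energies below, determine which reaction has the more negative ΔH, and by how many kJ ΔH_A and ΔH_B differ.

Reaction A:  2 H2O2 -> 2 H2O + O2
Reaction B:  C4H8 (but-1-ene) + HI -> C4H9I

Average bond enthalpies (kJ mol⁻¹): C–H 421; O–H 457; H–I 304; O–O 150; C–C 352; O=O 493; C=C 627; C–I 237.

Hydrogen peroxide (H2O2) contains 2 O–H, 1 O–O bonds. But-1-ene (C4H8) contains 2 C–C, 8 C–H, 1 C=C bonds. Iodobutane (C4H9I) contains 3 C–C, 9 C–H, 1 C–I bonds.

Reaction A:
  Bonds broken (reactants):
    O–H: 4 × 457 = 1828
    O–O: 2 × 150 = 300
    Σ(broken) = 2128 kJ
  Bonds formed (products):
    O–H: 4 × 457 = 1828
    O=O: 1 × 493 = 493
    Σ(formed) = 2321 kJ
  ΔH_A = 2128 − 2321 = −193 kJ
Reaction B:
  Bonds broken (reactants):
    C–C: 2 × 352 = 704
    C–H: 8 × 421 = 3368
    C=C: 1 × 627 = 627
    H–I: 1 × 304 = 304
    Σ(broken) = 5003 kJ
  Bonds formed (products):
    C–C: 3 × 352 = 1056
    C–H: 9 × 421 = 3789
    C–I: 1 × 237 = 237
    Σ(formed) = 5082 kJ
  ΔH_B = 5003 − 5082 = −79 kJ
ΔH_A − ΔH_B = −114 kJ, so reaction A has the more negative ΔH; |ΔH_A − ΔH_B| = 114 kJ.

Reaction A, by 114 kJ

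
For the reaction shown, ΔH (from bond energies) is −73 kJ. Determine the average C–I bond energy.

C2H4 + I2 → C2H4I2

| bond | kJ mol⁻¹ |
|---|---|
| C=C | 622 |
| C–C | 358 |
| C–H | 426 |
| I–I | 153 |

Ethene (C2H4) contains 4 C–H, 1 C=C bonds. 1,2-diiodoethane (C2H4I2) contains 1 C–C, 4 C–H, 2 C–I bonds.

Let D be the C–I bond energy.
Σ(broken) = 4×426 + 1×622 + 1×153 = 2479
Σ(formed) = 1×358 + 4×426 + 2×D = 2062 + 2D
ΔH = Σ(broken) − Σ(formed) = (2479) − (2062 + 2D) = +417 − 2D
Setting this equal to −73 kJ gives 2D = 490, so D = 245 kJ/mol.

D(C–I) ≈ 245 kJ/mol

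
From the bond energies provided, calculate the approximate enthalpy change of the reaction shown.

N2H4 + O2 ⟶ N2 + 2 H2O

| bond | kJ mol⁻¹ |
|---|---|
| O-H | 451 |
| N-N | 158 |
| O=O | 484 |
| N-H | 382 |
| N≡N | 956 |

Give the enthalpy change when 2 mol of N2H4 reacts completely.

Bonds broken (reactants):
  N-H: 4 × 382 = 1528
  N-N: 1 × 158 = 158
  O=O: 1 × 484 = 484
  Σ(broken) = 2170 kJ
Bonds formed (products):
  N≡N: 1 × 956 = 956
  O-H: 4 × 451 = 1804
  Σ(formed) = 2760 kJ
ΔH = Σ(broken) − Σ(formed) = 2170 − 2760 = −590 kJ
For 2× the reaction as written: 2 × (−590) = −1180 kJ

ΔH = −1180 kJ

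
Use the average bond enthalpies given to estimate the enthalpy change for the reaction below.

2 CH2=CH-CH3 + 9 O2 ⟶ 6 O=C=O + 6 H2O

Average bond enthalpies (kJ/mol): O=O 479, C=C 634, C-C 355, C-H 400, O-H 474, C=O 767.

ΔH ≈ −3803 kJ

Bonds broken (reactants):
  C-C: 2 × 355 = 710
  C-H: 12 × 400 = 4800
  C=C: 2 × 634 = 1268
  O=O: 9 × 479 = 4311
  Σ(broken) = 11089 kJ
Bonds formed (products):
  C=O: 12 × 767 = 9204
  O-H: 12 × 474 = 5688
  Σ(formed) = 14892 kJ
ΔH = Σ(broken) − Σ(formed) = 11089 − 14892 = −3803 kJ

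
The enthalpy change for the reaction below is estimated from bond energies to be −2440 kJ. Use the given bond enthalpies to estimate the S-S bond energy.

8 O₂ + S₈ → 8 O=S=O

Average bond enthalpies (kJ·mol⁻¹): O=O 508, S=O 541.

Let D be the S-S bond energy.
Σ(broken) = 8×508 + 8×D = 4064 + 8D
Σ(formed) = 16×541 = 8656
ΔH = Σ(broken) − Σ(formed) = (4064 + 8D) − (8656) = −4592 + 8D
Setting this equal to −2440 kJ gives 8D = 2152, so D = 269 kJ/mol.

D(S-S) ≈ 269 kJ/mol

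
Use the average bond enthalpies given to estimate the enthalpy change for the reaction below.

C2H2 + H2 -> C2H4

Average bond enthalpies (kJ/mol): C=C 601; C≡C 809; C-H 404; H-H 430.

Bonds broken (reactants):
  C≡C: 1 × 809 = 809
  C-H: 2 × 404 = 808
  H-H: 1 × 430 = 430
  Σ(broken) = 2047 kJ
Bonds formed (products):
  C-H: 4 × 404 = 1616
  C=C: 1 × 601 = 601
  Σ(formed) = 2217 kJ
ΔH = Σ(broken) − Σ(formed) = 2047 − 2217 = −170 kJ

ΔH ≈ −170 kJ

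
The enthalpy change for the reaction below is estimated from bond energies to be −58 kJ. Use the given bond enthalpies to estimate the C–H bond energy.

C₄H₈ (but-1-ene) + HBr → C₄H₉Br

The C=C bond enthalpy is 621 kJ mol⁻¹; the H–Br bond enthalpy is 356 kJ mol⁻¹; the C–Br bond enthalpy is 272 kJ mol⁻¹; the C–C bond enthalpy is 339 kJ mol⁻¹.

Let D be the C–H bond energy.
Σ(broken) = 2×339 + 8×D + 1×621 + 1×356 = 1655 + 8D
Σ(formed) = 1×272 + 3×339 + 9×D = 1289 + 9D
ΔH = Σ(broken) − Σ(formed) = (1655 + 8D) − (1289 + 9D) = +366 − D
Setting this equal to −58 kJ gives D = 424 kJ/mol.

D(C–H) ≈ 424 kJ/mol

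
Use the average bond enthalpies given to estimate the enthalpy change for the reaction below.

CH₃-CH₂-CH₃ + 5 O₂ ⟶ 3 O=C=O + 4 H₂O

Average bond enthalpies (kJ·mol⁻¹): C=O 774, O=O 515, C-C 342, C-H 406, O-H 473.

ΔH ≈ −1921 kJ

Bonds broken (reactants):
  C-C: 2 × 342 = 684
  C-H: 8 × 406 = 3248
  O=O: 5 × 515 = 2575
  Σ(broken) = 6507 kJ
Bonds formed (products):
  C=O: 6 × 774 = 4644
  O-H: 8 × 473 = 3784
  Σ(formed) = 8428 kJ
ΔH = Σ(broken) − Σ(formed) = 6507 − 8428 = −1921 kJ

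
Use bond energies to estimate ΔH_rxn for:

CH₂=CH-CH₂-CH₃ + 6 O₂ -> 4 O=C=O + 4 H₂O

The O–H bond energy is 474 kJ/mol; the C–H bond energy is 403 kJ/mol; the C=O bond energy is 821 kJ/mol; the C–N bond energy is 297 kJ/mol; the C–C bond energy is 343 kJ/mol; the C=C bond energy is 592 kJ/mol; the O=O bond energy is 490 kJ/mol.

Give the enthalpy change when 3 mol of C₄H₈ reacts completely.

ΔH = −8754 kJ

Bonds broken (reactants):
  C–C: 2 × 343 = 686
  C–H: 8 × 403 = 3224
  C=C: 1 × 592 = 592
  O=O: 6 × 490 = 2940
  Σ(broken) = 7442 kJ
Bonds formed (products):
  C=O: 8 × 821 = 6568
  O–H: 8 × 474 = 3792
  Σ(formed) = 10360 kJ
ΔH = Σ(broken) − Σ(formed) = 7442 − 10360 = −2918 kJ
For 3× the reaction as written: 3 × (−2918) = −8754 kJ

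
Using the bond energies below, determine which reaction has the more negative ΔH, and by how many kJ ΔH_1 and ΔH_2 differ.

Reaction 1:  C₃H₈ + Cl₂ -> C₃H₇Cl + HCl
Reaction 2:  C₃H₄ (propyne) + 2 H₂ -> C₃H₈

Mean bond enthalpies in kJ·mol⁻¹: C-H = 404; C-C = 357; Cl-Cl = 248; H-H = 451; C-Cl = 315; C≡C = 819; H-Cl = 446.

Reaction 1:
  Bonds broken (reactants):
    C-C: 2 × 357 = 714
    C-H: 8 × 404 = 3232
    Cl-Cl: 1 × 248 = 248
    Σ(broken) = 4194 kJ
  Bonds formed (products):
    C-C: 2 × 357 = 714
    C-Cl: 1 × 315 = 315
    C-H: 7 × 404 = 2828
    H-Cl: 1 × 446 = 446
    Σ(formed) = 4303 kJ
  ΔH_1 = 4194 − 4303 = −109 kJ
Reaction 2:
  Bonds broken (reactants):
    C≡C: 1 × 819 = 819
    C-C: 1 × 357 = 357
    C-H: 4 × 404 = 1616
    H-H: 2 × 451 = 902
    Σ(broken) = 3694 kJ
  Bonds formed (products):
    C-C: 2 × 357 = 714
    C-H: 8 × 404 = 3232
    Σ(formed) = 3946 kJ
  ΔH_2 = 3694 − 3946 = −252 kJ
ΔH_1 − ΔH_2 = +143 kJ, so reaction 2 has the more negative ΔH; |ΔH_1 − ΔH_2| = 143 kJ.

Reaction 2, by 143 kJ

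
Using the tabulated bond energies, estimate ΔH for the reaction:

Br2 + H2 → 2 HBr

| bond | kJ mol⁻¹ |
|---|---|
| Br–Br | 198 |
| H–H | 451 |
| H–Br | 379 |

ΔH ≈ −109 kJ

Bonds broken (reactants):
  Br–Br: 1 × 198 = 198
  H–H: 1 × 451 = 451
  Σ(broken) = 649 kJ
Bonds formed (products):
  H–Br: 2 × 379 = 758
  Σ(formed) = 758 kJ
ΔH = Σ(broken) − Σ(formed) = 649 − 758 = −109 kJ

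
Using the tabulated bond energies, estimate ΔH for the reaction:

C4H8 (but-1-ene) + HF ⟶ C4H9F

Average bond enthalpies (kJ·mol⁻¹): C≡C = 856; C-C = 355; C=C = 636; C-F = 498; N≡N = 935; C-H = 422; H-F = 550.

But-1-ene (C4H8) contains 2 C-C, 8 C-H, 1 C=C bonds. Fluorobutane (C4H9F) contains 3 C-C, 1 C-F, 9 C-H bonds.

ΔH ≈ −89 kJ

Bonds broken (reactants):
  C-C: 2 × 355 = 710
  C-H: 8 × 422 = 3376
  C=C: 1 × 636 = 636
  H-F: 1 × 550 = 550
  Σ(broken) = 5272 kJ
Bonds formed (products):
  C-C: 3 × 355 = 1065
  C-F: 1 × 498 = 498
  C-H: 9 × 422 = 3798
  Σ(formed) = 5361 kJ
ΔH = Σ(broken) − Σ(formed) = 5272 − 5361 = −89 kJ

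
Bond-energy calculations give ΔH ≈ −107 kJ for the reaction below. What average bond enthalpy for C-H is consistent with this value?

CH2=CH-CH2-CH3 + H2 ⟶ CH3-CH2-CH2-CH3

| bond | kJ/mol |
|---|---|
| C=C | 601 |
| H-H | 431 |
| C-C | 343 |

Let D be the C-H bond energy.
Σ(broken) = 2×343 + 8×D + 1×601 + 1×431 = 1718 + 8D
Σ(formed) = 3×343 + 10×D = 1029 + 10D
ΔH = Σ(broken) − Σ(formed) = (1718 + 8D) − (1029 + 10D) = +689 − 2D
Setting this equal to −107 kJ gives 2D = 796, so D = 398 kJ/mol.

D(C-H) ≈ 398 kJ/mol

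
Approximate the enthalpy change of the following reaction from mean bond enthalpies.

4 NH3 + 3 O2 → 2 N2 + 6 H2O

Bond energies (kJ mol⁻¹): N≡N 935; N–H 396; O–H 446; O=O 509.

ΔH ≈ −943 kJ

Bonds broken (reactants):
  N–H: 12 × 396 = 4752
  O=O: 3 × 509 = 1527
  Σ(broken) = 6279 kJ
Bonds formed (products):
  N≡N: 2 × 935 = 1870
  O–H: 12 × 446 = 5352
  Σ(formed) = 7222 kJ
ΔH = Σ(broken) − Σ(formed) = 6279 − 7222 = −943 kJ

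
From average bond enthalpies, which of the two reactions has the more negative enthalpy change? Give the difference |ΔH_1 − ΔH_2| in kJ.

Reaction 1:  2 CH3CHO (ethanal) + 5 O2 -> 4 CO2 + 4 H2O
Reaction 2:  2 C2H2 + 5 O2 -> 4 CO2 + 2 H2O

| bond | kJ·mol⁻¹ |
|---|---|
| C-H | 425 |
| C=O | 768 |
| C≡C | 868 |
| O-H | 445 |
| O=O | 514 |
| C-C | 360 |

Reaction 1:
  Bonds broken (reactants):
    C-C: 2 × 360 = 720
    C-H: 8 × 425 = 3400
    C=O: 2 × 768 = 1536
    O=O: 5 × 514 = 2570
    Σ(broken) = 8226 kJ
  Bonds formed (products):
    C=O: 8 × 768 = 6144
    O-H: 8 × 445 = 3560
    Σ(formed) = 9704 kJ
  ΔH_1 = 8226 − 9704 = −1478 kJ
Reaction 2:
  Bonds broken (reactants):
    C≡C: 2 × 868 = 1736
    C-H: 4 × 425 = 1700
    O=O: 5 × 514 = 2570
    Σ(broken) = 6006 kJ
  Bonds formed (products):
    C=O: 8 × 768 = 6144
    O-H: 4 × 445 = 1780
    Σ(formed) = 7924 kJ
  ΔH_2 = 6006 − 7924 = −1918 kJ
ΔH_1 − ΔH_2 = +440 kJ, so reaction 2 has the more negative ΔH; |ΔH_1 − ΔH_2| = 440 kJ.

Reaction 2, by 440 kJ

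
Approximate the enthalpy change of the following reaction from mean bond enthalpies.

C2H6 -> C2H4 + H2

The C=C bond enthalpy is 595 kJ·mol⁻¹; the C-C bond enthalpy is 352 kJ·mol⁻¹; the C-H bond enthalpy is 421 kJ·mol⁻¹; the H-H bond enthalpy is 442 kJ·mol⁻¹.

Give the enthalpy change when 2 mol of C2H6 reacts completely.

Bonds broken (reactants):
  C-C: 1 × 352 = 352
  C-H: 6 × 421 = 2526
  Σ(broken) = 2878 kJ
Bonds formed (products):
  C-H: 4 × 421 = 1684
  C=C: 1 × 595 = 595
  H-H: 1 × 442 = 442
  Σ(formed) = 2721 kJ
ΔH = Σ(broken) − Σ(formed) = 2878 − 2721 = +157 kJ
For 2× the reaction as written: 2 × (+157) = +314 kJ

ΔH = +314 kJ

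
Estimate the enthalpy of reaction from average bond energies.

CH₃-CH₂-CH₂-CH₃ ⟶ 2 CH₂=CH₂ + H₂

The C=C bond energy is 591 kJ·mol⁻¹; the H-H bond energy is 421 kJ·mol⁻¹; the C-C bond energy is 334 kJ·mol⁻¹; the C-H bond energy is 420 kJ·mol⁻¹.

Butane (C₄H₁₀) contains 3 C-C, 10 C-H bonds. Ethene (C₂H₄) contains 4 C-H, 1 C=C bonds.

Bonds broken (reactants):
  C-C: 3 × 334 = 1002
  C-H: 10 × 420 = 4200
  Σ(broken) = 5202 kJ
Bonds formed (products):
  C-H: 8 × 420 = 3360
  C=C: 2 × 591 = 1182
  H-H: 1 × 421 = 421
  Σ(formed) = 4963 kJ
ΔH = Σ(broken) − Σ(formed) = 5202 − 4963 = +239 kJ

ΔH ≈ +239 kJ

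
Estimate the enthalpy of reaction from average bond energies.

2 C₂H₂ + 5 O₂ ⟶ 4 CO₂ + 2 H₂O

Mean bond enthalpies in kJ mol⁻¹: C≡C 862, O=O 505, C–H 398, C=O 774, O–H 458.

Bonds broken (reactants):
  C≡C: 2 × 862 = 1724
  C–H: 4 × 398 = 1592
  O=O: 5 × 505 = 2525
  Σ(broken) = 5841 kJ
Bonds formed (products):
  C=O: 8 × 774 = 6192
  O–H: 4 × 458 = 1832
  Σ(formed) = 8024 kJ
ΔH = Σ(broken) − Σ(formed) = 5841 − 8024 = −2183 kJ

ΔH ≈ −2183 kJ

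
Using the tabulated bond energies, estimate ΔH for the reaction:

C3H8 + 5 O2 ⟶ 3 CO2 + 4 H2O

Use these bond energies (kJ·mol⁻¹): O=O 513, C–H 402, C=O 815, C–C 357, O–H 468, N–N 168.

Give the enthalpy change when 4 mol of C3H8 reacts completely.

Bonds broken (reactants):
  C–C: 2 × 357 = 714
  C–H: 8 × 402 = 3216
  O=O: 5 × 513 = 2565
  Σ(broken) = 6495 kJ
Bonds formed (products):
  C=O: 6 × 815 = 4890
  O–H: 8 × 468 = 3744
  Σ(formed) = 8634 kJ
ΔH = Σ(broken) − Σ(formed) = 6495 − 8634 = −2139 kJ
For 4× the reaction as written: 4 × (−2139) = −8556 kJ

ΔH = −8556 kJ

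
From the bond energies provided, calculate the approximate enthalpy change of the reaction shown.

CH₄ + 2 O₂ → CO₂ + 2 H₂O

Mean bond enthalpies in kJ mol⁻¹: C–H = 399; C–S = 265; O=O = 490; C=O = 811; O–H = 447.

ΔH ≈ −834 kJ

Bonds broken (reactants):
  C–H: 4 × 399 = 1596
  O=O: 2 × 490 = 980
  Σ(broken) = 2576 kJ
Bonds formed (products):
  C=O: 2 × 811 = 1622
  O–H: 4 × 447 = 1788
  Σ(formed) = 3410 kJ
ΔH = Σ(broken) − Σ(formed) = 2576 − 3410 = −834 kJ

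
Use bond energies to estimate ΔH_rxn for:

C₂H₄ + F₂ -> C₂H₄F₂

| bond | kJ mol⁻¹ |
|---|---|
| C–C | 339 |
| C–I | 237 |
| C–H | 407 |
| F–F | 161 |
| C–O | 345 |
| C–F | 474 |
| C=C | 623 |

Bonds broken (reactants):
  C–H: 4 × 407 = 1628
  C=C: 1 × 623 = 623
  F–F: 1 × 161 = 161
  Σ(broken) = 2412 kJ
Bonds formed (products):
  C–C: 1 × 339 = 339
  C–F: 2 × 474 = 948
  C–H: 4 × 407 = 1628
  Σ(formed) = 2915 kJ
ΔH = Σ(broken) − Σ(formed) = 2412 − 2915 = −503 kJ

ΔH ≈ −503 kJ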